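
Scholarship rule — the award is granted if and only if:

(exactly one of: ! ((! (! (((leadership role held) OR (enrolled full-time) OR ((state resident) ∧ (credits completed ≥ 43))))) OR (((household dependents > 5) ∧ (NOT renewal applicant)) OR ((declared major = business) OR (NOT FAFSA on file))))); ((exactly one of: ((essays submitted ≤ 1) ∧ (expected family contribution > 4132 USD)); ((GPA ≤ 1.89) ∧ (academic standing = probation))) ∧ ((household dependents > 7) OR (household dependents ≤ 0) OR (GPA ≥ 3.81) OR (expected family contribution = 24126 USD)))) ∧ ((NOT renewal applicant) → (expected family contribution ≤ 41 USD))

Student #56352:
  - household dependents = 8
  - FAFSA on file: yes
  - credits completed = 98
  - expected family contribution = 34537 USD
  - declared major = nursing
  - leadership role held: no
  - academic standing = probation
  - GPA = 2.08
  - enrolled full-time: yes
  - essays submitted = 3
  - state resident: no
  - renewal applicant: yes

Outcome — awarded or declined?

Declined

Atomic conditions:
  leadership role held: no → false
  enrolled full-time: yes → true
  state resident: no → false
  credits completed ≥ 43: 98 ≥ 43 is true
  household dependents > 5: 8 > 5 is true
  NOT renewal applicant: yes → false
  declared major = business: nursing == business is false
  NOT FAFSA on file: yes → false
  essays submitted ≤ 1: 3 ≤ 1 is false
  expected family contribution > 4132 USD: 34537 > 4132 is true
  GPA ≤ 1.89: 2.08 ≤ 1.89 is false
  academic standing = probation: probation == probation is true
  household dependents > 7: 8 > 7 is true
  household dependents ≤ 0: 8 ≤ 0 is false
  GPA ≥ 3.81: 2.08 ≥ 3.81 is false
  expected family contribution = 24126 USD: 34537 == 24126 is false
  expected family contribution ≤ 41 USD: 34537 ≤ 41 is false
Combine:
[1.1.1.1.1.1.3] false AND true = false
[1.1.1.1.1.1] false OR true OR false = true
[1.1.1.1.1] NOT true = false
[1.1.1.1] NOT false = true
[1.1.1.2.1] true AND false = false
[1.1.1.2.2] false OR false = false
[1.1.1.2] false OR false = false
[1.1.1] true OR false = true
[1.1] NOT true = false
[1.2.1.1] false AND true = false
[1.2.1.2] false AND true = false
[1.2.1] exactly-one(false, false) = false
[1.2.2] true OR false OR false OR false = true
[1.2] false AND true = false
[1] exactly-one(false, false) = false
[2] false → false (antecedent false ⇒ implication holds) = true
[root] false AND true = false
Overall: false → declined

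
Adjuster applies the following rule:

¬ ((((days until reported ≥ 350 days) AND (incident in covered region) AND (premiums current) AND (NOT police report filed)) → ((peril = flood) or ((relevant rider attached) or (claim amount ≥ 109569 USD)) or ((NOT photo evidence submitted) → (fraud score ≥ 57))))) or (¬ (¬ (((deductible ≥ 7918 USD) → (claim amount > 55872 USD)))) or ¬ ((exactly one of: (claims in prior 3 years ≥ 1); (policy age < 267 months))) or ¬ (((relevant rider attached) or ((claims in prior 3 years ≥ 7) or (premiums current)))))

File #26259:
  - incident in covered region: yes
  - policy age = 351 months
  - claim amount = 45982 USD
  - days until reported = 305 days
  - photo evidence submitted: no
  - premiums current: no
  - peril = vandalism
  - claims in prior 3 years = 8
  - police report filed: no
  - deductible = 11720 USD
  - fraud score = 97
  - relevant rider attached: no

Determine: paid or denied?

Atomic conditions:
  days until reported ≥ 350 days: 305 ≥ 350 is false
  incident in covered region: yes → true
  premiums current: no → false
  NOT police report filed: no → true
  peril = flood: vandalism == flood is false
  relevant rider attached: no → false
  claim amount ≥ 109569 USD: 45982 ≥ 109569 is false
  NOT photo evidence submitted: no → true
  fraud score ≥ 57: 97 ≥ 57 is true
  deductible ≥ 7918 USD: 11720 ≥ 7918 is true
  claim amount > 55872 USD: 45982 > 55872 is false
  claims in prior 3 years ≥ 1: 8 ≥ 1 is true
  policy age < 267 months: 351 < 267 is false
  claims in prior 3 years ≥ 7: 8 ≥ 7 is true
Combine:
[1.1.1] false AND true AND false AND true = false
[1.1.2.2] false OR false = false
[1.1.2.3] true → true = true
[1.1.2] false OR false OR true = true
[1.1] false → true (antecedent false ⇒ implication holds) = true
[1] NOT true = false
[2.1.1.1] true → false = false
[2.1.1] NOT false = true
[2.1] NOT true = false
[2.2.1] exactly-one(true, false) = true
[2.2] NOT true = false
[2.3.1.2] true OR false = true
[2.3.1] false OR true = true
[2.3] NOT true = false
[2] false OR false OR false = false
[root] false OR false = false
Overall: false → denied

Denied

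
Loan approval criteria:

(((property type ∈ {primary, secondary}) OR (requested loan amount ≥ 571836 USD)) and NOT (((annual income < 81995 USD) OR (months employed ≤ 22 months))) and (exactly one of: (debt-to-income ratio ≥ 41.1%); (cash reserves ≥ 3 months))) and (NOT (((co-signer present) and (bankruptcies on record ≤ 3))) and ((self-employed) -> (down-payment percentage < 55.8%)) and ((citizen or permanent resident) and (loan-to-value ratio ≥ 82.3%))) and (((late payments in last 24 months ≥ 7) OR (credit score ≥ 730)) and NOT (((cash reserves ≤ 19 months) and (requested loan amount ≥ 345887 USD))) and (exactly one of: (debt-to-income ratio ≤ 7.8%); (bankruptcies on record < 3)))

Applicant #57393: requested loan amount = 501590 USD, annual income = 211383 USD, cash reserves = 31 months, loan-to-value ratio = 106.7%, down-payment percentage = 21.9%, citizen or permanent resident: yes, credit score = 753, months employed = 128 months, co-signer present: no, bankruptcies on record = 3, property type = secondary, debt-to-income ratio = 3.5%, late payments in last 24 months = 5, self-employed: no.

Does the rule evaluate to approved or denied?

Approved

Atomic conditions:
  property type ∈ {primary, secondary}: secondary is in the set → true
  requested loan amount ≥ 571836 USD: 501590 ≥ 571836 is false
  annual income < 81995 USD: 211383 < 81995 is false
  months employed ≤ 22 months: 128 ≤ 22 is false
  debt-to-income ratio ≥ 41.1%: 3.5 ≥ 41.1 is false
  cash reserves ≥ 3 months: 31 ≥ 3 is true
  co-signer present: no → false
  bankruptcies on record ≤ 3: 3 ≤ 3 is true
  self-employed: no → false
  down-payment percentage < 55.8%: 21.9 < 55.8 is true
  citizen or permanent resident: yes → true
  loan-to-value ratio ≥ 82.3%: 106.7 ≥ 82.3 is true
  late payments in last 24 months ≥ 7: 5 ≥ 7 is false
  credit score ≥ 730: 753 ≥ 730 is true
  cash reserves ≤ 19 months: 31 ≤ 19 is false
  requested loan amount ≥ 345887 USD: 501590 ≥ 345887 is true
  debt-to-income ratio ≤ 7.8%: 3.5 ≤ 7.8 is true
  bankruptcies on record < 3: 3 < 3 is false
Combine:
[1.1] true OR false = true
[1.2.1] false OR false = false
[1.2] NOT false = true
[1.3] exactly-one(false, true) = true
[1] true AND true AND true = true
[2.1.1] false AND true = false
[2.1] NOT false = true
[2.2] false → true (antecedent false ⇒ implication holds) = true
[2.3] true AND true = true
[2] true AND true AND true = true
[3.1] false OR true = true
[3.2.1] false AND true = false
[3.2] NOT false = true
[3.3] exactly-one(true, false) = true
[3] true AND true AND true = true
[root] true AND true AND true = true
Overall: true → approved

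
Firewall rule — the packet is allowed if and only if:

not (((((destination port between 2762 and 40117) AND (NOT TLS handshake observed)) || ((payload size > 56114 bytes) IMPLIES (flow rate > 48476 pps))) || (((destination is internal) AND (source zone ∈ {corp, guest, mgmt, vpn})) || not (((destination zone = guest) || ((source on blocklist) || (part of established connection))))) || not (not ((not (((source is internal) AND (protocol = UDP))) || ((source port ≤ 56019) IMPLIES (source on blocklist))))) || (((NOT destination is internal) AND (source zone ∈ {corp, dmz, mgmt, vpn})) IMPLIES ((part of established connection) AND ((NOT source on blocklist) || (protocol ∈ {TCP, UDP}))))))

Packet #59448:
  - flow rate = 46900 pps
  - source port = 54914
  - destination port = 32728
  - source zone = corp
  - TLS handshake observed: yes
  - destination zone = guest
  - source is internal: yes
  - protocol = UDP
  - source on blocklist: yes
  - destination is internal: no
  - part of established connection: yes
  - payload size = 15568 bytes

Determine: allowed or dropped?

Atomic conditions:
  destination port between 2762 and 40117: 32728 in [2762, 40117] is true
  NOT TLS handshake observed: yes → false
  payload size > 56114 bytes: 15568 > 56114 is false
  flow rate > 48476 pps: 46900 > 48476 is false
  destination is internal: no → false
  source zone ∈ {corp, guest, mgmt, vpn}: corp is in the set → true
  destination zone = guest: guest == guest is true
  source on blocklist: yes → true
  part of established connection: yes → true
  source is internal: yes → true
  protocol = UDP: UDP == UDP is true
  source port ≤ 56019: 54914 ≤ 56019 is true
  NOT destination is internal: no → true
  source zone ∈ {corp, dmz, mgmt, vpn}: corp is in the set → true
  NOT source on blocklist: yes → false
  protocol ∈ {TCP, UDP}: UDP is in the set → true
Combine:
[1.1.1] true AND false = false
[1.1.2] false → false (antecedent false ⇒ implication holds) = true
[1.1] false OR true = true
[1.2.1] false AND true = false
[1.2.2.1.2] true OR true = true
[1.2.2.1] true OR true = true
[1.2.2] NOT true = false
[1.2] false OR false = false
[1.3.1.1.1.1] true AND true = true
[1.3.1.1.1] NOT true = false
[1.3.1.1.2] true → true = true
[1.3.1.1] false OR true = true
[1.3.1] NOT true = false
[1.3] NOT false = true
[1.4.1] true AND true = true
[1.4.2.2] false OR true = true
[1.4.2] true AND true = true
[1.4] true → true = true
[1] true OR false OR true OR true = true
[root] NOT true = false
Overall: false → dropped

Dropped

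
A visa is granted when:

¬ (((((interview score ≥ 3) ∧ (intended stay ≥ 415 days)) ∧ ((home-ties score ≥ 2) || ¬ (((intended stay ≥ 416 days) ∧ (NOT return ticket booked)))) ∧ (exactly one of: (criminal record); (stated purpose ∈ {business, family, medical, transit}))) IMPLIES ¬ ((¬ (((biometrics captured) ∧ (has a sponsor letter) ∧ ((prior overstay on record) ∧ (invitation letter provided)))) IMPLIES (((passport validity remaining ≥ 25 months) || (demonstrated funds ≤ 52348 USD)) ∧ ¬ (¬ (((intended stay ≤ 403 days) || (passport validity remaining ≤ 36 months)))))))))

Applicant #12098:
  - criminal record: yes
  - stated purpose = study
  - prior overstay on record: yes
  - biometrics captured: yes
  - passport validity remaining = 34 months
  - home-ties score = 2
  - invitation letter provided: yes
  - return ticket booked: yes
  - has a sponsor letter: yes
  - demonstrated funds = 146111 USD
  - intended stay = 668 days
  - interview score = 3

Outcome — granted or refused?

Atomic conditions:
  interview score ≥ 3: 3 ≥ 3 is true
  intended stay ≥ 415 days: 668 ≥ 415 is true
  home-ties score ≥ 2: 2 ≥ 2 is true
  intended stay ≥ 416 days: 668 ≥ 416 is true
  NOT return ticket booked: yes → false
  criminal record: yes → true
  stated purpose ∈ {business, family, medical, transit}: study is not in the set → false
  biometrics captured: yes → true
  has a sponsor letter: yes → true
  prior overstay on record: yes → true
  invitation letter provided: yes → true
  passport validity remaining ≥ 25 months: 34 ≥ 25 is true
  demonstrated funds ≤ 52348 USD: 146111 ≤ 52348 is false
  intended stay ≤ 403 days: 668 ≤ 403 is false
  passport validity remaining ≤ 36 months: 34 ≤ 36 is true
Combine:
[1.1.1] true AND true = true
[1.1.2.2.1] true AND false = false
[1.1.2.2] NOT false = true
[1.1.2] true OR true = true
[1.1.3] exactly-one(true, false) = true
[1.1] true AND true AND true = true
[1.2.1.1.1.3] true AND true = true
[1.2.1.1.1] true AND true AND true = true
[1.2.1.1] NOT true = false
[1.2.1.2.1] true OR false = true
[1.2.1.2.2.1.1] false OR true = true
[1.2.1.2.2.1] NOT true = false
[1.2.1.2.2] NOT false = true
[1.2.1.2] true AND true = true
[1.2.1] false → true (antecedent false ⇒ implication holds) = true
[1.2] NOT true = false
[1] true → false = false
[root] NOT false = true
Overall: true → granted

Granted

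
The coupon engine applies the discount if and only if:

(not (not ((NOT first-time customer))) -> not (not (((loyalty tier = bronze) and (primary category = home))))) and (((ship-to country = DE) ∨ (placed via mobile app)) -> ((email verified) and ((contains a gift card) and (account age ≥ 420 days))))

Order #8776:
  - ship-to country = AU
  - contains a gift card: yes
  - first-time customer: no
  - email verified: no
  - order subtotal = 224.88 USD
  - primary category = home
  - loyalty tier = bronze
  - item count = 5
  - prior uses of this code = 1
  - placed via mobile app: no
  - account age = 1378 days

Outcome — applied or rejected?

Applied

Atomic conditions:
  NOT first-time customer: no → true
  loyalty tier = bronze: bronze == bronze is true
  primary category = home: home == home is true
  ship-to country = DE: AU == DE is false
  placed via mobile app: no → false
  email verified: no → false
  contains a gift card: yes → true
  account age ≥ 420 days: 1378 ≥ 420 is true
Combine:
[1.1.1] NOT true = false
[1.1] NOT false = true
[1.2.1.1] true AND true = true
[1.2.1] NOT true = false
[1.2] NOT false = true
[1] true → true = true
[2.1] false OR false = false
[2.2.2] true AND true = true
[2.2] false AND true = false
[2] false → false (antecedent false ⇒ implication holds) = true
[root] true AND true = true
Overall: true → applied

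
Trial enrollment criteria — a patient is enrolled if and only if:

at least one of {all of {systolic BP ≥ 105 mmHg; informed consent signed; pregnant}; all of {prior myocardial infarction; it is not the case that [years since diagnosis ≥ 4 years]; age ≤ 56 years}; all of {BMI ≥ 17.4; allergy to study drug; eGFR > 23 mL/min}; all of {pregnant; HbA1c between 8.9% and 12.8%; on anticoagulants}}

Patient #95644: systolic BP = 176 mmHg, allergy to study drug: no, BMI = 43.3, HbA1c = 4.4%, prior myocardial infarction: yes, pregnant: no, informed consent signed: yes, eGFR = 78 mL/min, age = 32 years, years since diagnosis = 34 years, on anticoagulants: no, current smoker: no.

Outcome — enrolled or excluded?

Atomic conditions:
  systolic BP ≥ 105 mmHg: 176 ≥ 105 is true
  informed consent signed: yes → true
  pregnant: no → false
  prior myocardial infarction: yes → true
  years since diagnosis ≥ 4 years: 34 ≥ 4 is true
  age ≤ 56 years: 32 ≤ 56 is true
  BMI ≥ 17.4: 43.3 ≥ 17.4 is true
  allergy to study drug: no → false
  eGFR > 23 mL/min: 78 > 23 is true
  HbA1c between 8.9% and 12.8%: 4.4 in [8.9, 12.8] is false
  on anticoagulants: no → false
Combine:
[1] true AND true AND false = false
[2.2] NOT true = false
[2] true AND false AND true = false
[3] true AND false AND true = false
[4] false AND false AND false = false
[root] false OR false OR false OR false = false
Overall: false → excluded

Excluded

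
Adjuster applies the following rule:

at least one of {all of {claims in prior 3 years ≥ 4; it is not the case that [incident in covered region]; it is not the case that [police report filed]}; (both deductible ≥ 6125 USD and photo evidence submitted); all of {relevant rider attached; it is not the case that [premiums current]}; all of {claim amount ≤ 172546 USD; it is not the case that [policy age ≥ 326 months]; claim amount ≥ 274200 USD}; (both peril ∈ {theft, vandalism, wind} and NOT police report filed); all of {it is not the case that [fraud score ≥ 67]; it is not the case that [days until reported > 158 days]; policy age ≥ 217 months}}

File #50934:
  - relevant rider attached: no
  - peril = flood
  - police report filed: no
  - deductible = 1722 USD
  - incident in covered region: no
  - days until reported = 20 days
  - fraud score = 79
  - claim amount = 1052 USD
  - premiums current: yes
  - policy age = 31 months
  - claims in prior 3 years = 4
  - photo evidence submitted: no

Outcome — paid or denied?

Paid

Atomic conditions:
  claims in prior 3 years ≥ 4: 4 ≥ 4 is true
  incident in covered region: no → false
  police report filed: no → false
  deductible ≥ 6125 USD: 1722 ≥ 6125 is false
  photo evidence submitted: no → false
  relevant rider attached: no → false
  premiums current: yes → true
  claim amount ≤ 172546 USD: 1052 ≤ 172546 is true
  policy age ≥ 326 months: 31 ≥ 326 is false
  claim amount ≥ 274200 USD: 1052 ≥ 274200 is false
  peril ∈ {theft, vandalism, wind}: flood is not in the set → false
  NOT police report filed: no → true
  fraud score ≥ 67: 79 ≥ 67 is true
  days until reported > 158 days: 20 > 158 is false
  policy age ≥ 217 months: 31 ≥ 217 is false
Combine:
[1.2] NOT false = true
[1.3] NOT false = true
[1] true AND true AND true = true
[2] false AND false = false
[3.2] NOT true = false
[3] false AND false = false
[4.2] NOT false = true
[4] true AND true AND false = false
[5] false AND true = false
[6.1] NOT true = false
[6.2] NOT false = true
[6] false AND true AND false = false
[root] true OR false OR false OR false OR false OR false = true
Overall: true → paid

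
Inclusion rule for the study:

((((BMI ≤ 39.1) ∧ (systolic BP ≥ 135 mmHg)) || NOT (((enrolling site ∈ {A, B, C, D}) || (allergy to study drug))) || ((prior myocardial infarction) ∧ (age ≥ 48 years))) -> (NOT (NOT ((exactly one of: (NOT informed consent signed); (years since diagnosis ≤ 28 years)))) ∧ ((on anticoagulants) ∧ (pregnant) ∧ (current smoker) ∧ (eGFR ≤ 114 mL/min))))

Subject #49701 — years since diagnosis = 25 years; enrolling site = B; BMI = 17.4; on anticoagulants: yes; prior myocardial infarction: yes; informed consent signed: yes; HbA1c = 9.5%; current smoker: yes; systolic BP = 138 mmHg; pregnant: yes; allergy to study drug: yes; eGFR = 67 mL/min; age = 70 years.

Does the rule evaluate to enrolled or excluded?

Atomic conditions:
  BMI ≤ 39.1: 17.4 ≤ 39.1 is true
  systolic BP ≥ 135 mmHg: 138 ≥ 135 is true
  enrolling site ∈ {A, B, C, D}: B is in the set → true
  allergy to study drug: yes → true
  prior myocardial infarction: yes → true
  age ≥ 48 years: 70 ≥ 48 is true
  NOT informed consent signed: yes → false
  years since diagnosis ≤ 28 years: 25 ≤ 28 is true
  on anticoagulants: yes → true
  pregnant: yes → true
  current smoker: yes → true
  eGFR ≤ 114 mL/min: 67 ≤ 114 is true
Combine:
[1.1] true AND true = true
[1.2.1] true OR true = true
[1.2] NOT true = false
[1.3] true AND true = true
[1] true OR false OR true = true
[2.1.1.1] exactly-one(false, true) = true
[2.1.1] NOT true = false
[2.1] NOT false = true
[2.2] true AND true AND true AND true = true
[2] true AND true = true
[root] true → true = true
Overall: true → enrolled

Enrolled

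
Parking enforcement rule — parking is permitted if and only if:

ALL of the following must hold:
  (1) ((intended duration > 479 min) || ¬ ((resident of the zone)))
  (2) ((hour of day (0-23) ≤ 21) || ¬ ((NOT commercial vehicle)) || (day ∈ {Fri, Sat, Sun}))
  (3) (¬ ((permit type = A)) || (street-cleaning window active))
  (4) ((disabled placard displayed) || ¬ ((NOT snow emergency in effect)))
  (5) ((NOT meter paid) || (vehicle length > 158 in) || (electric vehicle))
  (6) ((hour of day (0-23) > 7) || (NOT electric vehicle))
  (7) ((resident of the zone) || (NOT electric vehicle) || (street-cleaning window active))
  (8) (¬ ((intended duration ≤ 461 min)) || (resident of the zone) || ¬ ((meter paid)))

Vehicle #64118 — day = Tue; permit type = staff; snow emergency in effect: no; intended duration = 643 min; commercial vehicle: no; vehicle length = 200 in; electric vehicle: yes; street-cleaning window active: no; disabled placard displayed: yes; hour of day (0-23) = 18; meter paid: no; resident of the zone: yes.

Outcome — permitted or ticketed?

Atomic conditions:
  intended duration > 479 min: 643 > 479 is true
  resident of the zone: yes → true
  hour of day (0-23) ≤ 21: 18 ≤ 21 is true
  NOT commercial vehicle: no → true
  day ∈ {Fri, Sat, Sun}: Tue is not in the set → false
  permit type = A: staff == A is false
  street-cleaning window active: no → false
  disabled placard displayed: yes → true
  NOT snow emergency in effect: no → true
  NOT meter paid: no → true
  vehicle length > 158 in: 200 > 158 is true
  electric vehicle: yes → true
  hour of day (0-23) > 7: 18 > 7 is true
  NOT electric vehicle: yes → false
  intended duration ≤ 461 min: 643 ≤ 461 is false
  meter paid: no → false
Combine:
[1.2] NOT true = false
[1] true OR false = true
[2.2] NOT true = false
[2] true OR false OR false = true
[3.1] NOT false = true
[3] true OR false = true
[4.2] NOT true = false
[4] true OR false = true
[5] true OR true OR true = true
[6] true OR false = true
[7] true OR false OR false = true
[8.1] NOT false = true
[8.3] NOT false = true
[8] true OR true OR true = true
[root] true AND true AND true AND true AND true AND true AND true AND true = true
Overall: true → permitted

Permitted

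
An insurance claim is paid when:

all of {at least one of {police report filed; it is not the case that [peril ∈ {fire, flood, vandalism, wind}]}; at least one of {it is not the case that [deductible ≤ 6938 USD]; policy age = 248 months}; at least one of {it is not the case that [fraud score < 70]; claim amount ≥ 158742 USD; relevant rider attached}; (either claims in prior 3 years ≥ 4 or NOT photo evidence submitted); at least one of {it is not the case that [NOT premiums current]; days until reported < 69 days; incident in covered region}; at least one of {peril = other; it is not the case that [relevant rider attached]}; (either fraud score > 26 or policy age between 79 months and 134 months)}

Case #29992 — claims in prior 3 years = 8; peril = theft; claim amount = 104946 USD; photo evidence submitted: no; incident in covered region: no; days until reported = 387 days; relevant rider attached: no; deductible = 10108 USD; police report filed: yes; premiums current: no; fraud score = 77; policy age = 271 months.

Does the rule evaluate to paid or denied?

Denied

Atomic conditions:
  police report filed: yes → true
  peril ∈ {fire, flood, vandalism, wind}: theft is not in the set → false
  deductible ≤ 6938 USD: 10108 ≤ 6938 is false
  policy age = 248 months: 271 == 248 is false
  fraud score < 70: 77 < 70 is false
  claim amount ≥ 158742 USD: 104946 ≥ 158742 is false
  relevant rider attached: no → false
  claims in prior 3 years ≥ 4: 8 ≥ 4 is true
  NOT photo evidence submitted: no → true
  NOT premiums current: no → true
  days until reported < 69 days: 387 < 69 is false
  incident in covered region: no → false
  peril = other: theft == other is false
  fraud score > 26: 77 > 26 is true
  policy age between 79 months and 134 months: 271 in [79, 134] is false
Combine:
[1.2] NOT false = true
[1] true OR true = true
[2.1] NOT false = true
[2] true OR false = true
[3.1] NOT false = true
[3] true OR false OR false = true
[4] true OR true = true
[5.1] NOT true = false
[5] false OR false OR false = false
[6.2] NOT false = true
[6] false OR true = true
[7] true OR false = true
[root] true AND true AND true AND true AND false AND true AND true = false
Overall: false → denied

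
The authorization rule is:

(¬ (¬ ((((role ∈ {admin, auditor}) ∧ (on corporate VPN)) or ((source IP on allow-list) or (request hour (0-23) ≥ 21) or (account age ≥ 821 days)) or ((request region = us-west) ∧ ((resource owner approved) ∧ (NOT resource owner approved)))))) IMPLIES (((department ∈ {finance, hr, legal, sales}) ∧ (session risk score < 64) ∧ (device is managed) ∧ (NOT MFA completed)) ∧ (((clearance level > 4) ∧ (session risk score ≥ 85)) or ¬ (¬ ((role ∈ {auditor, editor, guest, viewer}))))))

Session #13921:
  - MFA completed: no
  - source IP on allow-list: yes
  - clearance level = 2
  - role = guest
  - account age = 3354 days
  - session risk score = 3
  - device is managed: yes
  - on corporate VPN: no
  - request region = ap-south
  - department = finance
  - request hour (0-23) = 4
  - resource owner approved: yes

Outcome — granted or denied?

Granted

Atomic conditions:
  role ∈ {admin, auditor}: guest is not in the set → false
  on corporate VPN: no → false
  source IP on allow-list: yes → true
  request hour (0-23) ≥ 21: 4 ≥ 21 is false
  account age ≥ 821 days: 3354 ≥ 821 is true
  request region = us-west: ap-south == us-west is false
  resource owner approved: yes → true
  NOT resource owner approved: yes → false
  department ∈ {finance, hr, legal, sales}: finance is in the set → true
  session risk score < 64: 3 < 64 is true
  device is managed: yes → true
  NOT MFA completed: no → true
  clearance level > 4: 2 > 4 is false
  session risk score ≥ 85: 3 ≥ 85 is false
  role ∈ {auditor, editor, guest, viewer}: guest is in the set → true
Combine:
[1.1.1.1] false AND false = false
[1.1.1.2] true OR false OR true = true
[1.1.1.3.2] true AND false = false
[1.1.1.3] false AND false = false
[1.1.1] false OR true OR false = true
[1.1] NOT true = false
[1] NOT false = true
[2.1] true AND true AND true AND true = true
[2.2.1] false AND false = false
[2.2.2.1] NOT true = false
[2.2.2] NOT false = true
[2.2] false OR true = true
[2] true AND true = true
[root] true → true = true
Overall: true → granted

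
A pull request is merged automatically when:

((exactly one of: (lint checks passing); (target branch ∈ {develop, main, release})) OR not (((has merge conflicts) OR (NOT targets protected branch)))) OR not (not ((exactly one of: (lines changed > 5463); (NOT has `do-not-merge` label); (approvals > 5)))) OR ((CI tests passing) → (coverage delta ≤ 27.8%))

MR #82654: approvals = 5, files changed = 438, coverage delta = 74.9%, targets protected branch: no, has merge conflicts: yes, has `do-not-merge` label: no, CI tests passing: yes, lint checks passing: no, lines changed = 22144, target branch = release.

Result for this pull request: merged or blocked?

Merged

Atomic conditions:
  lint checks passing: no → false
  target branch ∈ {develop, main, release}: release is in the set → true
  has merge conflicts: yes → true
  NOT targets protected branch: no → true
  lines changed > 5463: 22144 > 5463 is true
  NOT has `do-not-merge` label: no → true
  approvals > 5: 5 > 5 is false
  CI tests passing: yes → true
  coverage delta ≤ 27.8%: 74.9 ≤ 27.8 is false
Combine:
[1.1] exactly-one(false, true) = true
[1.2.1] true OR true = true
[1.2] NOT true = false
[1] true OR false = true
[2.1.1] exactly-one(true, true, false) = false
[2.1] NOT false = true
[2] NOT true = false
[3] true → false = false
[root] true OR false OR false = true
Overall: true → merged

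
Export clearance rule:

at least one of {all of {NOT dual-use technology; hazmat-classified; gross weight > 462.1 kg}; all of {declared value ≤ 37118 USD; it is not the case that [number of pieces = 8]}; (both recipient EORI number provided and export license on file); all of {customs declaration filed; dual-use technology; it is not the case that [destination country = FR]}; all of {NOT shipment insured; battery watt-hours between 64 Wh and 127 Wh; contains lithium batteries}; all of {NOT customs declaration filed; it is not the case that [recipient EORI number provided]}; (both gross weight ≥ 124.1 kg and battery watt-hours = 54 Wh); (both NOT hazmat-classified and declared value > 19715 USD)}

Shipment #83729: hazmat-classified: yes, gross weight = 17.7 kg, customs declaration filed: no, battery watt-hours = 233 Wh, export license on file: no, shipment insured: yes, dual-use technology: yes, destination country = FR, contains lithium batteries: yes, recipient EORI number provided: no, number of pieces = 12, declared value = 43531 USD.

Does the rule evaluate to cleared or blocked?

Cleared

Atomic conditions:
  NOT dual-use technology: yes → false
  hazmat-classified: yes → true
  gross weight > 462.1 kg: 17.7 > 462.1 is false
  declared value ≤ 37118 USD: 43531 ≤ 37118 is false
  number of pieces = 8: 12 == 8 is false
  recipient EORI number provided: no → false
  export license on file: no → false
  customs declaration filed: no → false
  dual-use technology: yes → true
  destination country = FR: FR == FR is true
  NOT shipment insured: yes → false
  battery watt-hours between 64 Wh and 127 Wh: 233 in [64, 127] is false
  contains lithium batteries: yes → true
  NOT customs declaration filed: no → true
  gross weight ≥ 124.1 kg: 17.7 ≥ 124.1 is false
  battery watt-hours = 54 Wh: 233 == 54 is false
  NOT hazmat-classified: yes → false
  declared value > 19715 USD: 43531 > 19715 is true
Combine:
[1] false AND true AND false = false
[2.2] NOT false = true
[2] false AND true = false
[3] false AND false = false
[4.3] NOT true = false
[4] false AND true AND false = false
[5] false AND false AND true = false
[6.2] NOT false = true
[6] true AND true = true
[7] false AND false = false
[8] false AND true = false
[root] false OR false OR false OR false OR false OR true OR false OR false = true
Overall: true → cleared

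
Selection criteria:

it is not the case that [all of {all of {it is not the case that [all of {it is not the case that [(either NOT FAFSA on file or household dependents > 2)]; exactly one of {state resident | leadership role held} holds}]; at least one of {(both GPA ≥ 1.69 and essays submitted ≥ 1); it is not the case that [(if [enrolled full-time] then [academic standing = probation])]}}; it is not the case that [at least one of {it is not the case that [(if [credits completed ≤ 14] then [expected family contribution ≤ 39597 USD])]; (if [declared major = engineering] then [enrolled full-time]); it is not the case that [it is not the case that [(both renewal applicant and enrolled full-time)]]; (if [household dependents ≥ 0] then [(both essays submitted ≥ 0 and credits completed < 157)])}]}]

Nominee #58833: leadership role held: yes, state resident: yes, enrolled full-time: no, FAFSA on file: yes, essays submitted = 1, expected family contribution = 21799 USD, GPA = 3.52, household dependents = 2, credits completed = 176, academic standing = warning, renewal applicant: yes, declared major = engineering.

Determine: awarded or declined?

Atomic conditions:
  NOT FAFSA on file: yes → false
  household dependents > 2: 2 > 2 is false
  state resident: yes → true
  leadership role held: yes → true
  GPA ≥ 1.69: 3.52 ≥ 1.69 is true
  essays submitted ≥ 1: 1 ≥ 1 is true
  enrolled full-time: no → false
  academic standing = probation: warning == probation is false
  credits completed ≤ 14: 176 ≤ 14 is false
  expected family contribution ≤ 39597 USD: 21799 ≤ 39597 is true
  declared major = engineering: engineering == engineering is true
  renewal applicant: yes → true
  household dependents ≥ 0: 2 ≥ 0 is true
  essays submitted ≥ 0: 1 ≥ 0 is true
  credits completed < 157: 176 < 157 is false
Combine:
[1.1.1.1.1.1] false OR false = false
[1.1.1.1.1] NOT false = true
[1.1.1.1.2] exactly-one(true, true) = false
[1.1.1.1] true AND false = false
[1.1.1] NOT false = true
[1.1.2.1] true AND true = true
[1.1.2.2.1] false → false (antecedent false ⇒ implication holds) = true
[1.1.2.2] NOT true = false
[1.1.2] true OR false = true
[1.1] true AND true = true
[1.2.1.1.1] false → true (antecedent false ⇒ implication holds) = true
[1.2.1.1] NOT true = false
[1.2.1.2] true → false = false
[1.2.1.3.1.1] true AND false = false
[1.2.1.3.1] NOT false = true
[1.2.1.3] NOT true = false
[1.2.1.4.2] true AND false = false
[1.2.1.4] true → false = false
[1.2.1] false OR false OR false OR false = false
[1.2] NOT false = true
[1] true AND true = true
[root] NOT true = false
Overall: false → declined

Declined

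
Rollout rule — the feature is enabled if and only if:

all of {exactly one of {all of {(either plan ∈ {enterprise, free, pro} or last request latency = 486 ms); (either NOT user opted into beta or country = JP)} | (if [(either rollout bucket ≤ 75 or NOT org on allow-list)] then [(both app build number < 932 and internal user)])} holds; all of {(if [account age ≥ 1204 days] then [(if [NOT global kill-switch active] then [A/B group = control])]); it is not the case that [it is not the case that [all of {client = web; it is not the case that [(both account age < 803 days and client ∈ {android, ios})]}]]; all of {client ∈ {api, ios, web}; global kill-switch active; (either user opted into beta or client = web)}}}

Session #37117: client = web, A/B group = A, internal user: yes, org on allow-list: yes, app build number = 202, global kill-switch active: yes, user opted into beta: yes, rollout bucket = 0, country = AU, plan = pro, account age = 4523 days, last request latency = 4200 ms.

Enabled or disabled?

Atomic conditions:
  plan ∈ {enterprise, free, pro}: pro is in the set → true
  last request latency = 486 ms: 4200 == 486 is false
  NOT user opted into beta: yes → false
  country = JP: AU == JP is false
  rollout bucket ≤ 75: 0 ≤ 75 is true
  NOT org on allow-list: yes → false
  app build number < 932: 202 < 932 is true
  internal user: yes → true
  account age ≥ 1204 days: 4523 ≥ 1204 is true
  NOT global kill-switch active: yes → false
  A/B group = control: A == control is false
  client = web: web == web is true
  account age < 803 days: 4523 < 803 is false
  client ∈ {android, ios}: web is not in the set → false
  client ∈ {api, ios, web}: web is in the set → true
  global kill-switch active: yes → true
  user opted into beta: yes → true
Combine:
[1.1.1] true OR false = true
[1.1.2] false OR false = false
[1.1] true AND false = false
[1.2.1] true OR false = true
[1.2.2] true AND true = true
[1.2] true → true = true
[1] exactly-one(false, true) = true
[2.1.2] false → false (antecedent false ⇒ implication holds) = true
[2.1] true → true = true
[2.2.1.1.2.1] false AND false = false
[2.2.1.1.2] NOT false = true
[2.2.1.1] true AND true = true
[2.2.1] NOT true = false
[2.2] NOT false = true
[2.3.3] true OR true = true
[2.3] true AND true AND true = true
[2] true AND true AND true = true
[root] true AND true = true
Overall: true → enabled

Enabled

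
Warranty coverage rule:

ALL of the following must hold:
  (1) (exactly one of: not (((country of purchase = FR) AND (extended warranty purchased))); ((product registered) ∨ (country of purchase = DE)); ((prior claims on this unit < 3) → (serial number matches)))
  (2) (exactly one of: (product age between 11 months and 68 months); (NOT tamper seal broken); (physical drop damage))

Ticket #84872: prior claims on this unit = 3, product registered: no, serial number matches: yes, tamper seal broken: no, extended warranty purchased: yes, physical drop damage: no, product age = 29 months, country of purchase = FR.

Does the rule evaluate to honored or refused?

Atomic conditions:
  country of purchase = FR: FR == FR is true
  extended warranty purchased: yes → true
  product registered: no → false
  country of purchase = DE: FR == DE is false
  prior claims on this unit < 3: 3 < 3 is false
  serial number matches: yes → true
  product age between 11 months and 68 months: 29 in [11, 68] is true
  NOT tamper seal broken: no → true
  physical drop damage: no → false
Combine:
[1.1.1] true AND true = true
[1.1] NOT true = false
[1.2] false OR false = false
[1.3] false → true (antecedent false ⇒ implication holds) = true
[1] exactly-one(false, false, true) = true
[2] exactly-one(true, true, false) = false
[root] true AND false = false
Overall: false → refused

Refused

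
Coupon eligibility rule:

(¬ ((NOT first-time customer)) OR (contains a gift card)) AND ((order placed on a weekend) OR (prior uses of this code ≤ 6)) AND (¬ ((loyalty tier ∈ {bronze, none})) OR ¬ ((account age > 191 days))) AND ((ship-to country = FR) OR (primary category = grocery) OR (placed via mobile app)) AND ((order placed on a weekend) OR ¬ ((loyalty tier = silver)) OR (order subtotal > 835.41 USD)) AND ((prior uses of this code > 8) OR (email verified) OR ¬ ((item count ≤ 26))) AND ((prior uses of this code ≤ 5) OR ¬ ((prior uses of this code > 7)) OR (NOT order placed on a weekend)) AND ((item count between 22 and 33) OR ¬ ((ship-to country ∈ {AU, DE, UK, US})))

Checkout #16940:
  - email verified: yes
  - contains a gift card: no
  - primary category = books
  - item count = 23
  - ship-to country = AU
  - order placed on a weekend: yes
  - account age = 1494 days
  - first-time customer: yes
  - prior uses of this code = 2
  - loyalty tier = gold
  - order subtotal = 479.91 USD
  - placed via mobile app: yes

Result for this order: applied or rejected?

Atomic conditions:
  NOT first-time customer: yes → false
  contains a gift card: no → false
  order placed on a weekend: yes → true
  prior uses of this code ≤ 6: 2 ≤ 6 is true
  loyalty tier ∈ {bronze, none}: gold is not in the set → false
  account age > 191 days: 1494 > 191 is true
  ship-to country = FR: AU == FR is false
  primary category = grocery: books == grocery is false
  placed via mobile app: yes → true
  loyalty tier = silver: gold == silver is false
  order subtotal > 835.41 USD: 479.91 > 835.41 is false
  prior uses of this code > 8: 2 > 8 is false
  email verified: yes → true
  item count ≤ 26: 23 ≤ 26 is true
  prior uses of this code ≤ 5: 2 ≤ 5 is true
  prior uses of this code > 7: 2 > 7 is false
  NOT order placed on a weekend: yes → false
  item count between 22 and 33: 23 in [22, 33] is true
  ship-to country ∈ {AU, DE, UK, US}: AU is in the set → true
Combine:
[1.1] NOT false = true
[1] true OR false = true
[2] true OR true = true
[3.1] NOT false = true
[3.2] NOT true = false
[3] true OR false = true
[4] false OR false OR true = true
[5.2] NOT false = true
[5] true OR true OR false = true
[6.3] NOT true = false
[6] false OR true OR false = true
[7.2] NOT false = true
[7] true OR true OR false = true
[8.2] NOT true = false
[8] true OR false = true
[root] true AND true AND true AND true AND true AND true AND true AND true = true
Overall: true → applied

Applied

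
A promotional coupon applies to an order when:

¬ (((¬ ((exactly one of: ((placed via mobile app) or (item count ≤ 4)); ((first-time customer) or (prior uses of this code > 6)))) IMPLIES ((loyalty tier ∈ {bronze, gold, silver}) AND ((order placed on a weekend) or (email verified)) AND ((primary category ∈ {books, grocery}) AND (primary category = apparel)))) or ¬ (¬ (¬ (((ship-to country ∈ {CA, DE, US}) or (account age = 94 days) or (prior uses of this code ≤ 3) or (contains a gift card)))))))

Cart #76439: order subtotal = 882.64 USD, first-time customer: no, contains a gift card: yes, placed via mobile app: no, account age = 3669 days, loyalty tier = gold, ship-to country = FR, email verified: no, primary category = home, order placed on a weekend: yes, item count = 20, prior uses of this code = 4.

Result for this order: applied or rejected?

Atomic conditions:
  placed via mobile app: no → false
  item count ≤ 4: 20 ≤ 4 is false
  first-time customer: no → false
  prior uses of this code > 6: 4 > 6 is false
  loyalty tier ∈ {bronze, gold, silver}: gold is in the set → true
  order placed on a weekend: yes → true
  email verified: no → false
  primary category ∈ {books, grocery}: home is not in the set → false
  primary category = apparel: home == apparel is false
  ship-to country ∈ {CA, DE, US}: FR is not in the set → false
  account age = 94 days: 3669 == 94 is false
  prior uses of this code ≤ 3: 4 ≤ 3 is false
  contains a gift card: yes → true
Combine:
[1.1.1.1.1] false OR false = false
[1.1.1.1.2] false OR false = false
[1.1.1.1] exactly-one(false, false) = false
[1.1.1] NOT false = true
[1.1.2.2] true OR false = true
[1.1.2.3] false AND false = false
[1.1.2] true AND true AND false = false
[1.1] true → false = false
[1.2.1.1.1] false OR false OR false OR true = true
[1.2.1.1] NOT true = false
[1.2.1] NOT false = true
[1.2] NOT true = false
[1] false OR false = false
[root] NOT false = true
Overall: true → applied

Applied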